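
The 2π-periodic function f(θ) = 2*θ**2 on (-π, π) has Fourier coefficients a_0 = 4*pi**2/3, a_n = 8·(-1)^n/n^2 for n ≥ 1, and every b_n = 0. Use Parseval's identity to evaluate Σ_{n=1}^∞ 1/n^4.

pi**4/90

Parseval: a_0^2/2 + Σ a_n^2 = (1/π) ∫_{-π}^{π} f(θ)^2 dθ = 8*pi**4/5.
Subtract a_0^2/2 = 8*pi**4/9: Σ a_n^2 = 32*pi**4/45.
Since a_n^2 = 64/n^4, Σ 1/n^4 = pi**4/90.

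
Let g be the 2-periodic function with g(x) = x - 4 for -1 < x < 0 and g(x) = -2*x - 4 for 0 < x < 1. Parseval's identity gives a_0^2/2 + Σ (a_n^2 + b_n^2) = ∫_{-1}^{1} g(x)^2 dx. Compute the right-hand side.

∫_{-1}^{1} g(x)^2 dx = 137/3.

137/3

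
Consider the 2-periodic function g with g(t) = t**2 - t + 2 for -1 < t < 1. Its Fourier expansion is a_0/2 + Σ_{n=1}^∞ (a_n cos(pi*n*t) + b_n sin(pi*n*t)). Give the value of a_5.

a_5 = ∫_{-1}^{1} g(t) cos(5*pi*t) dt.
Integrating by parts twice (tabular method), an antiderivative of (t**2 - t + 2) cos(5*pi*t) is t**2*sin(5*pi*t)/(5*pi) - t*sin(5*pi*t)/(5*pi) + 2*t*cos(5*pi*t)/(25*pi**2) - 2*sin(5*pi*t)/(125*pi**3) + 2*sin(5*pi*t)/(5*pi) - cos(5*pi*t)/(25*pi**2); evaluating from -1 to 1: ∫_{-1}^{1} (t**2 - t + 2) cos(5*pi*t) dt = (-1/(25*pi**2)) - (3/(25*pi**2)) = -4/(25*pi**2).
Hence a_5 = -4/(25*pi**2).

-4/(25*pi**2)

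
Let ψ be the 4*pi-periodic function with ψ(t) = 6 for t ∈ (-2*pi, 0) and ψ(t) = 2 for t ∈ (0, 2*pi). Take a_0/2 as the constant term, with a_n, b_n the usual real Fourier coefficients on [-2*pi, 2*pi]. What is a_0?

a_0 = (1/(2*pi)) ∫_{-2*pi}^{2*pi} ψ(t) dt = (1/(2*pi)) · (16*pi) = 8.

8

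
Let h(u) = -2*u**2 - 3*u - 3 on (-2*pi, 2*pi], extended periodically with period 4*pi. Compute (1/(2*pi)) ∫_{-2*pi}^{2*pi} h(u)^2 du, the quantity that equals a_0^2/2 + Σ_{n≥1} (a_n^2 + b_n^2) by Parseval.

(1/(2*pi)) ∫_{-2*pi}^{2*pi} h(u)^2 du = (1/(2*pi)) · (36*pi + 112*pi**3 + 256*pi**5/5) = 18 + 56*pi**2 + 128*pi**4/5.

18 + 56*pi**2 + 128*pi**4/5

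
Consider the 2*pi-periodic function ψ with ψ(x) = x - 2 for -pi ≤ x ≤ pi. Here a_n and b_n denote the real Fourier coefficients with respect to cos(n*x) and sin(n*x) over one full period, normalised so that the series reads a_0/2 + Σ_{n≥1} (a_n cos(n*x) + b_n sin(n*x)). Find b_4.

-1/2

b_4 = 1/pi ∫_{-pi}^{pi} ψ(x) sin(4*x) dx.
Integrating by parts (boundary term plus one more integral), an antiderivative of (x - 2) sin(4*x) is -x*cos(4*x)/4 + sin(4*x)/16 + cos(4*x)/2; evaluating from -pi to pi: ∫_{-pi}^{pi} (x - 2) sin(4*x) dx = (1/2 - pi/4) - (1/2 + pi/4) = -pi/2.
Hence b_4 = (1/pi)·(-pi/2) = -1/2.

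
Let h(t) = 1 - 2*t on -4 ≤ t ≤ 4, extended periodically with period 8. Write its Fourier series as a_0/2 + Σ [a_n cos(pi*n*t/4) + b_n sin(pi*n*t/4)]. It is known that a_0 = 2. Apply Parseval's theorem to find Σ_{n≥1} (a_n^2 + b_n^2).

Parseval: a_0^2/2 + Σ_{n≥1} (a_n^2+b_n^2) = 1/4 ∫_{-4}^{4} h(t)^2 dt = 134/3.
Subtract a_0^2/2 = 2: Σ (a_n^2+b_n^2) = 128/3.

128/3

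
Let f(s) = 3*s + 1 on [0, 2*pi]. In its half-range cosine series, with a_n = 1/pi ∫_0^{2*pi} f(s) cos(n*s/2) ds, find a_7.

-24/(49*pi)

a_7 = 1/pi ∫_0^{2*pi} (3*s + 1) cos(7*s/2) ds.
Integrating by parts (boundary term plus one more integral), an antiderivative of (3*s + 1) cos(7*s/2) is 6*s*sin(7*s/2)/7 + 2*sin(7*s/2)/7 + 12*cos(7*s/2)/49; evaluating from 0 to 2*pi: ∫_{0}^{2*pi} (3*s + 1) cos(7*s/2) ds = (-12/49) - (12/49) = -24/49.
Hence a_7 = (1/pi)·(-24/49) = -24/(49*pi).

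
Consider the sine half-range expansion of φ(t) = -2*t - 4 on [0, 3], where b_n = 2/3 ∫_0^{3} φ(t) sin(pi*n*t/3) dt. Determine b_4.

b_4 = 2/3 ∫_0^{3} (-2*t - 4) sin(4*pi*t/3) dt.
Integrating by parts (boundary term plus one more integral), an antiderivative of (-2*t - 4) sin(4*pi*t/3) is 3*t*cos(4*pi*t/3)/(2*pi) - 9*sin(4*pi*t/3)/(8*pi**2) + 3*cos(4*pi*t/3)/pi; evaluating from 0 to 3: ∫_{0}^{3} (-2*t - 4) sin(4*pi*t/3) dt = (15/(2*pi)) - (3/pi) = 9/(2*pi).
Hence b_4 = (2/3)·(9/(2*pi)) = 3/pi.

3/pi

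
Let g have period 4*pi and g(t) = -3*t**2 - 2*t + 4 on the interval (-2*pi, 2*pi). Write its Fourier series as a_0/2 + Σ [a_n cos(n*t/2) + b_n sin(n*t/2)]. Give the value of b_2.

4

b_2 = (1/(2*pi)) ∫_{-2*pi}^{2*pi} g(t) sin(t) dt.
Integrating by parts twice (tabular method), an antiderivative of (-3*t**2 - 2*t + 4) sin(t) is 3*t**2*cos(t) - 6*t*sin(t) + 2*t*cos(t) - 2*sin(t) - 10*cos(t); evaluating from -2*pi to 2*pi: ∫_{-2*pi}^{2*pi} (-3*t**2 - 2*t + 4) sin(t) dt = (-10 + 4*pi + 12*pi**2) - (-4*pi - 10 + 12*pi**2) = 8*pi.
Hence b_2 = (1/(2*pi))·(8*pi) = 4.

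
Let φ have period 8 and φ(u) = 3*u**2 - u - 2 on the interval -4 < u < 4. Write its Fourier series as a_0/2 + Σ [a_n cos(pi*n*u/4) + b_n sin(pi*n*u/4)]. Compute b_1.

b_1 = 1/4 ∫_{-4}^{4} φ(u) sin(pi*u/4) du.
Integrating by parts twice (tabular method), an antiderivative of (3*u**2 - u - 2) sin(pi*u/4) is -12*u**2*cos(pi*u/4)/pi + 96*u*sin(pi*u/4)/pi**2 + 4*u*cos(pi*u/4)/pi - 16*sin(pi*u/4)/pi**2 + 8*cos(pi*u/4)/pi + 384*cos(pi*u/4)/pi**3; evaluating from -4 to 4: ∫_{-4}^{4} (3*u**2 - u - 2) sin(pi*u/4) du = (-384/pi**3 + 168/pi) - (-384/pi**3 + 200/pi) = -32/pi.
Hence b_1 = (1/4)·(-32/pi) = -8/pi.

-8/pi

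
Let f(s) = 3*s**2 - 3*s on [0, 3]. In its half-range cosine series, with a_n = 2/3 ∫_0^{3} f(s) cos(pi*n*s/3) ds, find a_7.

a_7 = 2/3 ∫_0^{3} (3*s**2 - 3*s) cos(7*pi*s/3) ds.
Integrating by parts twice (tabular method), an antiderivative of (3*s**2 - 3*s) cos(7*pi*s/3) is 9*s**2*sin(7*pi*s/3)/(7*pi) - 9*s*sin(7*pi*s/3)/(7*pi) + 54*s*cos(7*pi*s/3)/(49*pi**2) - 162*sin(7*pi*s/3)/(343*pi**3) - 27*cos(7*pi*s/3)/(49*pi**2); evaluating from 0 to 3: ∫_{0}^{3} (3*s**2 - 3*s) cos(7*pi*s/3) ds = (-135/(49*pi**2)) - (-27/(49*pi**2)) = -108/(49*pi**2).
Hence a_7 = (2/3)·(-108/(49*pi**2)) = -72/(49*pi**2).

-72/(49*pi**2)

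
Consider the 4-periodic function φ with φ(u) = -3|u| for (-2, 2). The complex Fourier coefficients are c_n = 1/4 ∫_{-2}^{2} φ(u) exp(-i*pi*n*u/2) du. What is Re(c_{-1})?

Since φ is real-valued, Re(c_{-1}) = 1/4 ∫_{-2}^{2} φ(u) cos(-pi*u/2) du = a_{1}/2.
φ is even and cos(-pi*u/2) is even, so the integrand is even: ∫_{-2}^{2} φ(u) cos(-pi*u/2) du = 2∫_0^{2} φ(u) cos(-pi*u/2) du.
Integrating by parts (boundary term plus one more integral), an antiderivative of (-3*u) cos(-pi*u/2) is -6*u*sin(pi*u/2)/pi - 12*cos(pi*u/2)/pi**2; evaluating from 0 to 2: ∫_{0}^{2} (-3*u) cos(-pi*u/2) du = (12/pi**2) - (-12/pi**2) = 24/pi**2.
So ∫_{-2}^{2} φ(u) cos(-pi*u/2) du = 48/pi**2.
Hence Re(c_{-1}) = (1/4)·(48/pi**2) = 12/pi**2.

12/pi**2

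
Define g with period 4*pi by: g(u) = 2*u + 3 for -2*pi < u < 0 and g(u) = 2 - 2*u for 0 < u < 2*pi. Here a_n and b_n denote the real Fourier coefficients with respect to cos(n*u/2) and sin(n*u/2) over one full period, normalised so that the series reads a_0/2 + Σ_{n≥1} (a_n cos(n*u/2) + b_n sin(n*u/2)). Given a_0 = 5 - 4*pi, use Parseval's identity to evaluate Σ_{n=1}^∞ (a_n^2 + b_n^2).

1/2 + 8*pi**2/3

Parseval: a_0^2/2 + Σ_{n≥1} (a_n^2+b_n^2) = (1/(2*pi)) ∫_{-2*pi}^{2*pi} g(u)^2 du = -20*pi + 13 + 32*pi**2/3.
Subtract a_0^2/2 = (5 - 4*pi)**2/2: Σ (a_n^2+b_n^2) = 1/2 + 8*pi**2/3.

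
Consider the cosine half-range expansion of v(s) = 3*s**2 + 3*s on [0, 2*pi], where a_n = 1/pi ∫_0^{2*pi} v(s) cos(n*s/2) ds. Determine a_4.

a_4 = 1/pi ∫_0^{2*pi} (3*s**2 + 3*s) cos(2*s) ds.
Integrating by parts twice (tabular method), an antiderivative of (3*s**2 + 3*s) cos(2*s) is 3*s**2*sin(2*s)/2 + 3*s*sin(2*s)/2 + 3*s*cos(2*s)/2 - 3*sin(2*s)/4 + 3*cos(2*s)/4; evaluating from 0 to 2*pi: ∫_{0}^{2*pi} (3*s**2 + 3*s) cos(2*s) ds = (3/4 + 3*pi) - (3/4) = 3*pi.
Hence a_4 = (1/pi)·(3*pi) = 3.

3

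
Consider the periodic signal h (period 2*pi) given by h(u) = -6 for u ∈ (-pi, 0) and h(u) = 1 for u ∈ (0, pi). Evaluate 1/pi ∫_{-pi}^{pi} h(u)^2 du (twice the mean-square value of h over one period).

1/pi ∫_{-pi}^{pi} h(u)^2 du = 1/pi · (37*pi) = 37.

37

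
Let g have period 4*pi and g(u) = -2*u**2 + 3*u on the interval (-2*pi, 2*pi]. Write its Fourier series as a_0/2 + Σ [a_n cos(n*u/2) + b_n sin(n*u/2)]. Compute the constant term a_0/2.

a_0 = (1/(2*pi)) ∫_{-2*pi}^{2*pi} g(u) du = (1/(2*pi)) · (-32*pi**3/3) = -16*pi**2/3.
So the constant term a_0/2 = -8*pi**2/3.

-8*pi**2/3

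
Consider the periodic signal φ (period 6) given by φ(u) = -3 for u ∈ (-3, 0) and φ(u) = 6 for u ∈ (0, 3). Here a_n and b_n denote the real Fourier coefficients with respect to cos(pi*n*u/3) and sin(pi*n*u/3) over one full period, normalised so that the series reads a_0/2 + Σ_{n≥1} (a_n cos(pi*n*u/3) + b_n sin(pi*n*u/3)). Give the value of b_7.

b_7 = 1/3 ∫_{-3}^{3} φ(u) sin(7*pi*u/3) du.
Split the integral at the breakpoints.
Directly, an antiderivative of (-3) sin(7*pi*u/3) is 9*cos(7*pi*u/3)/(7*pi); evaluating from -3 to 0: ∫_{-3}^{0} (-3) sin(7*pi*u/3) du = (9/(7*pi)) - (-9/(7*pi)) = 18/(7*pi).
Directly, an antiderivative of (6) sin(7*pi*u/3) is -18*cos(7*pi*u/3)/(7*pi); evaluating from 0 to 3: ∫_{0}^{3} (6) sin(7*pi*u/3) du = (18/(7*pi)) - (-18/(7*pi)) = 36/(7*pi).
Summing the pieces and multiplying by (1/3) gives b_7 = 18/(7*pi).

18/(7*pi)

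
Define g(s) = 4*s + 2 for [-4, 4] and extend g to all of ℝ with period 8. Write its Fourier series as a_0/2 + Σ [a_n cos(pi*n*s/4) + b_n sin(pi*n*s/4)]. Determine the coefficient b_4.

b_4 = 1/4 ∫_{-4}^{4} g(s) sin(pi*s) ds.
Integrating by parts (boundary term plus one more integral), an antiderivative of (4*s + 2) sin(pi*s) is -4*s*cos(pi*s)/pi + 4*sin(pi*s)/pi**2 - 2*cos(pi*s)/pi; evaluating from -4 to 4: ∫_{-4}^{4} (4*s + 2) sin(pi*s) ds = (-18/pi) - (14/pi) = -32/pi.
Hence b_4 = (1/4)·(-32/pi) = -8/pi.

-8/pi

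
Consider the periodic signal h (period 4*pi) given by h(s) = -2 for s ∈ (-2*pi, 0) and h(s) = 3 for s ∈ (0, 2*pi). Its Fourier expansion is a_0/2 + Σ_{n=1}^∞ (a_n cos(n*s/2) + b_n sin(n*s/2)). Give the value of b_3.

10/(3*pi)

b_3 = (1/(2*pi)) ∫_{-2*pi}^{2*pi} h(s) sin(3*s/2) ds.
Split the integral at the breakpoints.
Directly, an antiderivative of (-2) sin(3*s/2) is 4*cos(3*s/2)/3; evaluating from -2*pi to 0: ∫_{-2*pi}^{0} (-2) sin(3*s/2) ds = (4/3) - (-4/3) = 8/3.
Directly, an antiderivative of (3) sin(3*s/2) is -2*cos(3*s/2); evaluating from 0 to 2*pi: ∫_{0}^{2*pi} (3) sin(3*s/2) ds = (2) - (-2) = 4.
Summing the pieces and multiplying by (1/(2*pi)) gives b_3 = 10/(3*pi).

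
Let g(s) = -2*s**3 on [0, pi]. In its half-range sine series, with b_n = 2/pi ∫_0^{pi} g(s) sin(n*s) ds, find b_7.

24/343 - 4*pi**2/7

b_7 = 2/pi ∫_0^{pi} (-2*s**3) sin(7*s) ds.
Integrating by parts three times (tabular method), an antiderivative of (-2*s**3) sin(7*s) is 2*s**3*cos(7*s)/7 - 6*s**2*sin(7*s)/49 - 12*s*cos(7*s)/343 + 12*sin(7*s)/2401; evaluating from 0 to pi: ∫_{0}^{pi} (-2*s**3) sin(7*s) ds = (2*pi*(6 - 49*pi**2)/343) - (0) = 2*pi*(6 - 49*pi**2)/343.
Hence b_7 = (2/pi)·(2*pi*(6 - 49*pi**2)/343) = 24/343 - 4*pi**2/7.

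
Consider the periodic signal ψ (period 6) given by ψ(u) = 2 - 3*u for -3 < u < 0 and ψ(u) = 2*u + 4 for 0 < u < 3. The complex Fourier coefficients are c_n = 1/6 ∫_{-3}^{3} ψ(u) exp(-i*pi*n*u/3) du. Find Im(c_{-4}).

Since ψ is real-valued, Im(c_{-4}) = -1/6 ∫_{-3}^{3} ψ(u) sin(-4*pi*u/3) du = b_{4}/2.
Split the integral at the breakpoints.
Integrating by parts (boundary term plus one more integral), an antiderivative of (2 - 3*u) sin(-4*pi*u/3) is -9*u*cos(4*pi*u/3)/(4*pi) + 27*sin(4*pi*u/3)/(16*pi**2) + 3*cos(4*pi*u/3)/(2*pi); evaluating from -3 to 0: ∫_{-3}^{0} (2 - 3*u) sin(-4*pi*u/3) du = (3/(2*pi)) - (33/(4*pi)) = -27/(4*pi).
Integrating by parts (boundary term plus one more integral), an antiderivative of (2*u + 4) sin(-4*pi*u/3) is 3*u*cos(4*pi*u/3)/(2*pi) - 9*sin(4*pi*u/3)/(8*pi**2) + 3*cos(4*pi*u/3)/pi; evaluating from 0 to 3: ∫_{0}^{3} (2*u + 4) sin(-4*pi*u/3) du = (15/(2*pi)) - (3/pi) = 9/(2*pi).
So ∫_{-3}^{3} ψ(u) sin(-4*pi*u/3) du = -9/(4*pi).
Hence Im(c_{-4}) = (-1/6)·(-9/(4*pi)) = 3/(8*pi).

3/(8*pi)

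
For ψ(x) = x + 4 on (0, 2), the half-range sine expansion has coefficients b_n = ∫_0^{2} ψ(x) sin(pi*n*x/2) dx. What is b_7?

20/(7*pi)

b_7 = ∫_0^{2} (x + 4) sin(7*pi*x/2) dx.
Integrating by parts (boundary term plus one more integral), an antiderivative of (x + 4) sin(7*pi*x/2) is -2*x*cos(7*pi*x/2)/(7*pi) + 4*sin(7*pi*x/2)/(49*pi**2) - 8*cos(7*pi*x/2)/(7*pi); evaluating from 0 to 2: ∫_{0}^{2} (x + 4) sin(7*pi*x/2) dx = (12/(7*pi)) - (-8/(7*pi)) = 20/(7*pi).
Hence b_7 = 20/(7*pi).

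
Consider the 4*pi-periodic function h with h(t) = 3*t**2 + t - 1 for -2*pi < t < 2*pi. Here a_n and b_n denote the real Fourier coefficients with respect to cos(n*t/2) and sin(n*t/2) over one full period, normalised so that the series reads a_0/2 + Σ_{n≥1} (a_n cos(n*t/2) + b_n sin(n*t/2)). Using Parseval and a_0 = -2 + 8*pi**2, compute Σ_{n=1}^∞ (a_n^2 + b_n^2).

8*pi**2*(5 + 48*pi**2)/15

Parseval: a_0^2/2 + Σ_{n≥1} (a_n^2+b_n^2) = (1/(2*pi)) ∫_{-2*pi}^{2*pi} h(t)^2 dt = -40*pi**2/3 + 2 + 288*pi**4/5.
Subtract a_0^2/2 = 2*(1 - 4*pi**2)**2: Σ (a_n^2+b_n^2) = 8*pi**2*(5 + 48*pi**2)/15.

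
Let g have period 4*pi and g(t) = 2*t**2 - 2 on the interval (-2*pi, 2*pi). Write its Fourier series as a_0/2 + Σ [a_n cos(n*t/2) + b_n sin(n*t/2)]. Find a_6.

a_6 = (1/(2*pi)) ∫_{-2*pi}^{2*pi} g(t) cos(3*t) dt.
g is even and cos(3*t) is even, so the integrand is even and a_6 = 1/pi ∫_0^{2*pi} g(t) cos(3*t) dt.
Integrating by parts twice (tabular method), an antiderivative of (2*t**2 - 2) cos(3*t) is 2*t**2*sin(3*t)/3 + 4*t*cos(3*t)/9 - 22*sin(3*t)/27; evaluating from 0 to 2*pi: ∫_{0}^{2*pi} (2*t**2 - 2) cos(3*t) dt = (8*pi/9) - (0) = 8*pi/9.
Hence a_6 = (1/pi)·(8*pi/9) = 8/9.

8/9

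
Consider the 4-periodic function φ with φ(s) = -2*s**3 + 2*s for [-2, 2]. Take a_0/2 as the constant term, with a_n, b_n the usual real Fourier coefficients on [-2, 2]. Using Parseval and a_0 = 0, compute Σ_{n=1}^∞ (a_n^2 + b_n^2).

Parseval: a_0^2/2 + Σ_{n≥1} (a_n^2+b_n^2) = 1/2 ∫_{-2}^{2} φ(s)^2 ds = 3424/105.
Subtract a_0^2/2 = 0: Σ (a_n^2+b_n^2) = 3424/105.

3424/105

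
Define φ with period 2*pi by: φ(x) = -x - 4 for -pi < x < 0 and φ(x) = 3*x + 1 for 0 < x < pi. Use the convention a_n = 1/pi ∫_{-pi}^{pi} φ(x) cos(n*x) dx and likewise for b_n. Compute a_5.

-8/(25*pi)

a_5 = 1/pi ∫_{-pi}^{pi} φ(x) cos(5*x) dx.
Split the integral at the breakpoints.
Integrating by parts (boundary term plus one more integral), an antiderivative of (-x - 4) cos(5*x) is -x*sin(5*x)/5 - 4*sin(5*x)/5 - cos(5*x)/25; evaluating from -pi to 0: ∫_{-pi}^{0} (-x - 4) cos(5*x) dx = (-1/25) - (1/25) = -2/25.
Integrating by parts (boundary term plus one more integral), an antiderivative of (3*x + 1) cos(5*x) is 3*x*sin(5*x)/5 + sin(5*x)/5 + 3*cos(5*x)/25; evaluating from 0 to pi: ∫_{0}^{pi} (3*x + 1) cos(5*x) dx = (-3/25) - (3/25) = -6/25.
Summing the pieces and multiplying by (1/pi) gives a_5 = -8/(25*pi).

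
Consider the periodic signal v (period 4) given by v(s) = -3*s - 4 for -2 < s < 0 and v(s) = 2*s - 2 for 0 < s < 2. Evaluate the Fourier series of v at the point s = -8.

-3

s = -8 differs from s = 0 by -2 full period(s), and the series is 4-periodic.
At s = 0 the one-sided limits are v(0^-) = -4 and v(0^+) = -2.
By Dirichlet's theorem the series converges to their average, [(-4) + (-2)]/2 = -3.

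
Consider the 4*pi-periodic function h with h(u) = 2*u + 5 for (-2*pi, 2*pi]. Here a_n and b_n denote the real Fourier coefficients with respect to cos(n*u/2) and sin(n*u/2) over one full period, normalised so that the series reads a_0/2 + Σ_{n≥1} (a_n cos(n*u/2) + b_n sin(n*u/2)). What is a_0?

a_0 = (1/(2*pi)) ∫_{-2*pi}^{2*pi} h(u) du = (1/(2*pi)) · (20*pi) = 10.

10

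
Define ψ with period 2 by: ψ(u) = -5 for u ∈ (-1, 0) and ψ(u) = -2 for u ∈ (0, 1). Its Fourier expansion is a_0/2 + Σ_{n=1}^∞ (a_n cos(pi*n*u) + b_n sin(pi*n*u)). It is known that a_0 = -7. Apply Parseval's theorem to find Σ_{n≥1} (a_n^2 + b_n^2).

9/2

Parseval: a_0^2/2 + Σ_{n≥1} (a_n^2+b_n^2) = ∫_{-1}^{1} ψ(u)^2 du = 29.
Subtract a_0^2/2 = 49/2: Σ (a_n^2+b_n^2) = 9/2.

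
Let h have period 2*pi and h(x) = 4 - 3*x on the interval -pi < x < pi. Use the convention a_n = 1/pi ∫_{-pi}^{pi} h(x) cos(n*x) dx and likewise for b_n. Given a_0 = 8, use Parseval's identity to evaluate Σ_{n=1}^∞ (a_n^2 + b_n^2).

6*pi**2

Parseval: a_0^2/2 + Σ_{n≥1} (a_n^2+b_n^2) = 1/pi ∫_{-pi}^{pi} h(x)^2 dx = 32 + 6*pi**2.
Subtract a_0^2/2 = 32: Σ (a_n^2+b_n^2) = 6*pi**2.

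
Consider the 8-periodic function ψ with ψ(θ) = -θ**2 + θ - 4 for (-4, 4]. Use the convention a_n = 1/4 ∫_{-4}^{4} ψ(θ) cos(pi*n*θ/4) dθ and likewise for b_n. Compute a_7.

a_7 = 1/4 ∫_{-4}^{4} ψ(θ) cos(7*pi*θ/4) dθ.
Integrating by parts twice (tabular method), an antiderivative of (-θ**2 + θ - 4) cos(7*pi*θ/4) is -4*θ**2*sin(7*pi*θ/4)/(7*pi) + 4*θ*sin(7*pi*θ/4)/(7*pi) - 32*θ*cos(7*pi*θ/4)/(49*pi**2) - 16*sin(7*pi*θ/4)/(7*pi) + 128*sin(7*pi*θ/4)/(343*pi**3) + 16*cos(7*pi*θ/4)/(49*pi**2); evaluating from -4 to 4: ∫_{-4}^{4} (-θ**2 + θ - 4) cos(7*pi*θ/4) dθ = (16/(7*pi**2)) - (-144/(49*pi**2)) = 256/(49*pi**2).
Hence a_7 = (1/4)·(256/(49*pi**2)) = 64/(49*pi**2).

64/(49*pi**2)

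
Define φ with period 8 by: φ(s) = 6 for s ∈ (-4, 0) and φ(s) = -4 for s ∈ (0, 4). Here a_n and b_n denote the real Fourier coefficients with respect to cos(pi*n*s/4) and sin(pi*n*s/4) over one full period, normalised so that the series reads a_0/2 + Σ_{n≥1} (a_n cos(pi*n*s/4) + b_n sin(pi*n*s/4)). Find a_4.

0

a_4 = 1/4 ∫_{-4}^{4} φ(s) cos(pi*s) ds.
Split the integral at the breakpoints.
Directly, an antiderivative of (6) cos(pi*s) is 6*sin(pi*s)/pi; evaluating from -4 to 0: ∫_{-4}^{0} (6) cos(pi*s) ds = (0) - (0) = 0.
Directly, an antiderivative of (-4) cos(pi*s) is -4*sin(pi*s)/pi; evaluating from 0 to 4: ∫_{0}^{4} (-4) cos(pi*s) ds = (0) - (0) = 0.
Summing the pieces and multiplying by (1/4) gives a_4 = 0.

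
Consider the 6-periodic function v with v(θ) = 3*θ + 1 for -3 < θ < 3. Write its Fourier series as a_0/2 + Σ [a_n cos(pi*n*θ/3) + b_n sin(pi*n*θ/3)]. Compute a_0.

a_0 = 1/3 ∫_{-3}^{3} v(θ) dθ = 1/3 · (6) = 2.

2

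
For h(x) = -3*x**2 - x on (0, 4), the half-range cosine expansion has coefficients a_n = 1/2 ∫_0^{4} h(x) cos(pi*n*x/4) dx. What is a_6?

-16/(3*pi**2)

a_6 = 1/2 ∫_0^{4} (-3*x**2 - x) cos(3*pi*x/2) dx.
Integrating by parts twice (tabular method), an antiderivative of (-3*x**2 - x) cos(3*pi*x/2) is -2*x**2*sin(3*pi*x/2)/pi - 2*x*sin(3*pi*x/2)/(3*pi) - 8*x*cos(3*pi*x/2)/(3*pi**2) + 16*sin(3*pi*x/2)/(9*pi**3) - 4*cos(3*pi*x/2)/(9*pi**2); evaluating from 0 to 4: ∫_{0}^{4} (-3*x**2 - x) cos(3*pi*x/2) dx = (-100/(9*pi**2)) - (-4/(9*pi**2)) = -32/(3*pi**2).
Hence a_6 = (1/2)·(-32/(3*pi**2)) = -16/(3*pi**2).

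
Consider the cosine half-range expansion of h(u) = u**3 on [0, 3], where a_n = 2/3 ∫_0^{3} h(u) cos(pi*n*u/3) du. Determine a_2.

a_2 = 2/3 ∫_0^{3} (u**3) cos(2*pi*u/3) du.
Integrating by parts three times (tabular method), an antiderivative of (u**3) cos(2*pi*u/3) is 3*u**3*sin(2*pi*u/3)/(2*pi) + 27*u**2*cos(2*pi*u/3)/(4*pi**2) - 81*u*sin(2*pi*u/3)/(4*pi**3) - 243*cos(2*pi*u/3)/(8*pi**4); evaluating from 0 to 3: ∫_{0}^{3} (u**3) cos(2*pi*u/3) du = (243*(-1 + 2*pi**2)/(8*pi**4)) - (-243/(8*pi**4)) = 243/(4*pi**2).
Hence a_2 = (2/3)·(243/(4*pi**2)) = 81/(2*pi**2).

81/(2*pi**2)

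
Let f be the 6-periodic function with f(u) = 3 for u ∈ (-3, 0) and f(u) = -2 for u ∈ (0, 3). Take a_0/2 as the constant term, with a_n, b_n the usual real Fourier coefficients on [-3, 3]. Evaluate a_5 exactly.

0

a_5 = 1/3 ∫_{-3}^{3} f(u) cos(5*pi*u/3) du.
Split the integral at the breakpoints.
Directly, an antiderivative of (3) cos(5*pi*u/3) is 9*sin(5*pi*u/3)/(5*pi); evaluating from -3 to 0: ∫_{-3}^{0} (3) cos(5*pi*u/3) du = (0) - (0) = 0.
Directly, an antiderivative of (-2) cos(5*pi*u/3) is -6*sin(5*pi*u/3)/(5*pi); evaluating from 0 to 3: ∫_{0}^{3} (-2) cos(5*pi*u/3) du = (0) - (0) = 0.
Summing the pieces and multiplying by (1/3) gives a_5 = 0.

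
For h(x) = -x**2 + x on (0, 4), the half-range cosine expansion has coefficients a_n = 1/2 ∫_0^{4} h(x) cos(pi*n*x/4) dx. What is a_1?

a_1 = 1/2 ∫_0^{4} (-x**2 + x) cos(pi*x/4) dx.
Integrating by parts twice (tabular method), an antiderivative of (-x**2 + x) cos(pi*x/4) is -4*x**2*sin(pi*x/4)/pi + 4*x*sin(pi*x/4)/pi - 32*x*cos(pi*x/4)/pi**2 + 128*sin(pi*x/4)/pi**3 + 16*cos(pi*x/4)/pi**2; evaluating from 0 to 4: ∫_{0}^{4} (-x**2 + x) cos(pi*x/4) dx = (112/pi**2) - (16/pi**2) = 96/pi**2.
Hence a_1 = (1/2)·(96/pi**2) = 48/pi**2.

48/pi**2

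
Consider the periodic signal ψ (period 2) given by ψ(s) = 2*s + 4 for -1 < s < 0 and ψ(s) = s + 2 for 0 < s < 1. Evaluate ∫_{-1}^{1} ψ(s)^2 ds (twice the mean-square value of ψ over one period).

∫_{-1}^{1} ψ(s)^2 ds = 47/3.

47/3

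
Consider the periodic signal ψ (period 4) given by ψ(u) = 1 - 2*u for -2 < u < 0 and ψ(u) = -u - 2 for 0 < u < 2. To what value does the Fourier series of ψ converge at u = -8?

u = -8 differs from u = 0 by -2 full period(s), and the series is 4-periodic.
At u = 0 the one-sided limits are ψ(0^-) = 1 and ψ(0^+) = -2.
By Dirichlet's theorem the series converges to their average, [(1) + (-2)]/2 = -1/2.

-1/2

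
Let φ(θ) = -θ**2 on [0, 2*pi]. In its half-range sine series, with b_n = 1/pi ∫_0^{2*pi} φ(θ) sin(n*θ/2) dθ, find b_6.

4*pi/3

b_6 = 1/pi ∫_0^{2*pi} (-θ**2) sin(3*θ) dθ.
Integrating by parts twice (tabular method), an antiderivative of (-θ**2) sin(3*θ) is θ**2*cos(3*θ)/3 - 2*θ*sin(3*θ)/9 - 2*cos(3*θ)/27; evaluating from 0 to 2*pi: ∫_{0}^{2*pi} (-θ**2) sin(3*θ) dθ = (-2/27 + 4*pi**2/3) - (-2/27) = 4*pi**2/3.
Hence b_6 = (1/pi)·(4*pi**2/3) = 4*pi/3.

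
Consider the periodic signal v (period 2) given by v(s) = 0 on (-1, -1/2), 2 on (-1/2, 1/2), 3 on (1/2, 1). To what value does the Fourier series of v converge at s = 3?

s = 3 differs from s = -1 by 2 full period(s), and the series is 2-periodic.
At s = -1 the one-sided limits are v(-1^-) = 3 and v(-1^+) = 0.
By Dirichlet's theorem the series converges to their average, [(3) + (0)]/2 = 3/2.

3/2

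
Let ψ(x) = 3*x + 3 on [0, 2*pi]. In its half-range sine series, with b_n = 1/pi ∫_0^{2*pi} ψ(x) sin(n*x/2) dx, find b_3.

b_3 = 1/pi ∫_0^{2*pi} (3*x + 3) sin(3*x/2) dx.
Integrating by parts (boundary term plus one more integral), an antiderivative of (3*x + 3) sin(3*x/2) is -2*x*cos(3*x/2) + 4*sin(3*x/2)/3 - 2*cos(3*x/2); evaluating from 0 to 2*pi: ∫_{0}^{2*pi} (3*x + 3) sin(3*x/2) dx = (2 + 4*pi) - (-2) = 4 + 4*pi.
Hence b_3 = (1/pi)·(4 + 4*pi) = 4/pi + 4.

4/pi + 4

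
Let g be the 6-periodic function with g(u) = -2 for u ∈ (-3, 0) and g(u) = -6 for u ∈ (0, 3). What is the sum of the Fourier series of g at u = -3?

u = -3 differs from u = 3 by -1 full period(s), and the series is 6-periodic.
At u = 3 the one-sided limits are g(3^-) = -6 and g(3^+) = -2.
By Dirichlet's theorem the series converges to their average, [(-6) + (-2)]/2 = -4.

-4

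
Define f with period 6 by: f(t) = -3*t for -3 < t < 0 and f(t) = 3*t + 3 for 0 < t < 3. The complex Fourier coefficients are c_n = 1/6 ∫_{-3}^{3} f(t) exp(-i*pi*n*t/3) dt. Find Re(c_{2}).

Since f is real-valued, Re(c_{2}) = 1/6 ∫_{-3}^{3} f(t) cos(2*pi*t/3) dt = a_{2}/2.
Split the integral at the breakpoints.
Integrating by parts (boundary term plus one more integral), an antiderivative of (-3*t) cos(2*pi*t/3) is -9*t*sin(2*pi*t/3)/(2*pi) - 27*cos(2*pi*t/3)/(4*pi**2); evaluating from -3 to 0: ∫_{-3}^{0} (-3*t) cos(2*pi*t/3) dt = (-27/(4*pi**2)) - (-27/(4*pi**2)) = 0.
Integrating by parts (boundary term plus one more integral), an antiderivative of (3*t + 3) cos(2*pi*t/3) is 9*t*sin(2*pi*t/3)/(2*pi) + 9*sin(2*pi*t/3)/(2*pi) + 27*cos(2*pi*t/3)/(4*pi**2); evaluating from 0 to 3: ∫_{0}^{3} (3*t + 3) cos(2*pi*t/3) dt = (27/(4*pi**2)) - (27/(4*pi**2)) = 0.
So ∫_{-3}^{3} f(t) cos(2*pi*t/3) dt = 0.
Hence Re(c_{2}) = (1/6)·(0) = 0.

0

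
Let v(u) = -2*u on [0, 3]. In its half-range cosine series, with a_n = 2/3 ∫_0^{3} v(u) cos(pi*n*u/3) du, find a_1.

a_1 = 2/3 ∫_0^{3} (-2*u) cos(pi*u/3) du.
Integrating by parts (boundary term plus one more integral), an antiderivative of (-2*u) cos(pi*u/3) is -6*u*sin(pi*u/3)/pi - 18*cos(pi*u/3)/pi**2; evaluating from 0 to 3: ∫_{0}^{3} (-2*u) cos(pi*u/3) du = (18/pi**2) - (-18/pi**2) = 36/pi**2.
Hence a_1 = (2/3)·(36/pi**2) = 24/pi**2.

24/pi**2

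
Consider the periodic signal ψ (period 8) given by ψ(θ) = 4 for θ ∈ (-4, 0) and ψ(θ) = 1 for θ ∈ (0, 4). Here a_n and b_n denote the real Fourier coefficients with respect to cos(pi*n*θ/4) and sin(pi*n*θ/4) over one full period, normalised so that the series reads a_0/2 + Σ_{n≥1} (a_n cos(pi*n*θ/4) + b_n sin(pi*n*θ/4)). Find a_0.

5

a_0 = 1/4 ∫_{-4}^{4} ψ(θ) dθ = 1/4 · (20) = 5.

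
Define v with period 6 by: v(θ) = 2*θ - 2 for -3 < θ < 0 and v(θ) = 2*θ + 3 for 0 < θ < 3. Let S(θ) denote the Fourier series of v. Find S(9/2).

-5

θ = 9/2 differs from θ = -3/2 by 1 full period(s), and the series is 6-periodic.
v is continuous at θ = -3/2 with value -5, so the series converges to -5 there.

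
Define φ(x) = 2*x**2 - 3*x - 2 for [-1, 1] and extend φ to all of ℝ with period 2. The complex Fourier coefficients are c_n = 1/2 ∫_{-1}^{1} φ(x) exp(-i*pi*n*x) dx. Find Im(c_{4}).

-3/(4*pi)

Since φ is real-valued, Im(c_{4}) = -1/2 ∫_{-1}^{1} φ(x) sin(4*pi*x) dx = -b_{4}/2.
Integrating by parts twice (tabular method), an antiderivative of (2*x**2 - 3*x - 2) sin(4*pi*x) is -x**2*cos(4*pi*x)/(2*pi) + x*sin(4*pi*x)/(4*pi**2) + 3*x*cos(4*pi*x)/(4*pi) - 3*sin(4*pi*x)/(16*pi**2) + cos(4*pi*x)/(16*pi**3) + cos(4*pi*x)/(2*pi); evaluating from -1 to 1: ∫_{-1}^{1} (2*x**2 - 3*x - 2) sin(4*pi*x) dx = ((1 + 12*pi**2)/(16*pi**3)) - ((1 - 12*pi**2)/(16*pi**3)) = 3/(2*pi).
Hence Im(c_{4}) = (-1/2)·(3/(2*pi)) = -3/(4*pi).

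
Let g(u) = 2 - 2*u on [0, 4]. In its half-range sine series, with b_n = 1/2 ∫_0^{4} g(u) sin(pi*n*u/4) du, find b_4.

4/pi

b_4 = 1/2 ∫_0^{4} (2 - 2*u) sin(pi*u) du.
Integrating by parts (boundary term plus one more integral), an antiderivative of (2 - 2*u) sin(pi*u) is 2*u*cos(pi*u)/pi - 2*sin(pi*u)/pi**2 - 2*cos(pi*u)/pi; evaluating from 0 to 4: ∫_{0}^{4} (2 - 2*u) sin(pi*u) du = (6/pi) - (-2/pi) = 8/pi.
Hence b_4 = (1/2)·(8/pi) = 4/pi.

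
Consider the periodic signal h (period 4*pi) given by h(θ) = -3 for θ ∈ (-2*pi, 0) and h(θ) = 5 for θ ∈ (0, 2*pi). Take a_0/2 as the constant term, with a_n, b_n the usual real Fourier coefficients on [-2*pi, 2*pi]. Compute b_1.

b_1 = (1/(2*pi)) ∫_{-2*pi}^{2*pi} h(θ) sin(θ/2) dθ.
Split the integral at the breakpoints.
Directly, an antiderivative of (-3) sin(θ/2) is 6*cos(θ/2); evaluating from -2*pi to 0: ∫_{-2*pi}^{0} (-3) sin(θ/2) dθ = (6) - (-6) = 12.
Directly, an antiderivative of (5) sin(θ/2) is -10*cos(θ/2); evaluating from 0 to 2*pi: ∫_{0}^{2*pi} (5) sin(θ/2) dθ = (10) - (-10) = 20.
Summing the pieces and multiplying by (1/(2*pi)) gives b_1 = 16/pi.

16/pi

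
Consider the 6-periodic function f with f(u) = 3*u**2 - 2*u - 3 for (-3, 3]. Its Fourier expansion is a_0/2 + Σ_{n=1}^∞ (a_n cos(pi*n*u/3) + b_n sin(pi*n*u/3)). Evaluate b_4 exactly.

3/pi

b_4 = 1/3 ∫_{-3}^{3} f(u) sin(4*pi*u/3) du.
Integrating by parts twice (tabular method), an antiderivative of (3*u**2 - 2*u - 3) sin(4*pi*u/3) is -9*u**2*cos(4*pi*u/3)/(4*pi) + 27*u*sin(4*pi*u/3)/(8*pi**2) + 3*u*cos(4*pi*u/3)/(2*pi) - 9*sin(4*pi*u/3)/(8*pi**2) + 81*cos(4*pi*u/3)/(32*pi**3) + 9*cos(4*pi*u/3)/(4*pi); evaluating from -3 to 3: ∫_{-3}^{3} (3*u**2 - 2*u - 3) sin(4*pi*u/3) du = (27*(3 - 16*pi**2)/(32*pi**3)) - (9*(9 - 80*pi**2)/(32*pi**3)) = 9/pi.
Hence b_4 = (1/3)·(9/pi) = 3/pi.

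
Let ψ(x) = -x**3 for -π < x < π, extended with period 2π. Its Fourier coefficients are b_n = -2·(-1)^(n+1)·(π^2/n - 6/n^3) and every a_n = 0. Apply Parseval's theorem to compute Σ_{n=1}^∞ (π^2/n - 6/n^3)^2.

Parseval: Σ b_n^2 = (1/π) ∫_{-π}^{π} ψ(x)^2 dx = 2*pi**6/7.
b_n^2 = 4·(π^2/n - 6/n^3)^2, so the sum equals (2*pi**6/7)/4 = pi**6/14.

pi**6/14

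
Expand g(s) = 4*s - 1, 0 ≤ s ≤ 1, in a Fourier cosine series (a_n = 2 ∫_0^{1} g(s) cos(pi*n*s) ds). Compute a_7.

a_7 = 2 ∫_0^{1} (4*s - 1) cos(7*pi*s) ds.
Integrating by parts (boundary term plus one more integral), an antiderivative of (4*s - 1) cos(7*pi*s) is 4*s*sin(7*pi*s)/(7*pi) - sin(7*pi*s)/(7*pi) + 4*cos(7*pi*s)/(49*pi**2); evaluating from 0 to 1: ∫_{0}^{1} (4*s - 1) cos(7*pi*s) ds = (-4/(49*pi**2)) - (4/(49*pi**2)) = -8/(49*pi**2).
Hence a_7 = 2·(-8/(49*pi**2)) = -16/(49*pi**2).

-16/(49*pi**2)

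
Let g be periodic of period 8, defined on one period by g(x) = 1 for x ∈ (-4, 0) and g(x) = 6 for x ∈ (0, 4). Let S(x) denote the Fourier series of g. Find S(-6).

x = -6 differs from x = 2 by -1 full period(s), and the series is 8-periodic.
g is continuous at x = 2 with value 6, so the series converges to 6 there.

6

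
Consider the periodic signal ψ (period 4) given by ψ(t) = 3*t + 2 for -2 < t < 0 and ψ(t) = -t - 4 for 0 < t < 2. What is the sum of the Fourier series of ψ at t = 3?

t = 3 differs from t = -1 by 1 full period(s), and the series is 4-periodic.
ψ is continuous at t = -1 with value -1, so the series converges to -1 there.

-1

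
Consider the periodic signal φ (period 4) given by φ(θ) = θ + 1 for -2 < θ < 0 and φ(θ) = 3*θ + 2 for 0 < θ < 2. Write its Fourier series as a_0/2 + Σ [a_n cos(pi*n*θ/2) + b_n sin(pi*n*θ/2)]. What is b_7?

b_7 = 1/2 ∫_{-2}^{2} φ(θ) sin(7*pi*θ/2) dθ.
Split the integral at the breakpoints.
Integrating by parts (boundary term plus one more integral), an antiderivative of (θ + 1) sin(7*pi*θ/2) is -2*θ*cos(7*pi*θ/2)/(7*pi) + 4*sin(7*pi*θ/2)/(49*pi**2) - 2*cos(7*pi*θ/2)/(7*pi); evaluating from -2 to 0: ∫_{-2}^{0} (θ + 1) sin(7*pi*θ/2) dθ = (-2/(7*pi)) - (-2/(7*pi)) = 0.
Integrating by parts (boundary term plus one more integral), an antiderivative of (3*θ + 2) sin(7*pi*θ/2) is -6*θ*cos(7*pi*θ/2)/(7*pi) + 12*sin(7*pi*θ/2)/(49*pi**2) - 4*cos(7*pi*θ/2)/(7*pi); evaluating from 0 to 2: ∫_{0}^{2} (3*θ + 2) sin(7*pi*θ/2) dθ = (16/(7*pi)) - (-4/(7*pi)) = 20/(7*pi).
Summing the pieces and multiplying by (1/2) gives b_7 = 10/(7*pi).

10/(7*pi)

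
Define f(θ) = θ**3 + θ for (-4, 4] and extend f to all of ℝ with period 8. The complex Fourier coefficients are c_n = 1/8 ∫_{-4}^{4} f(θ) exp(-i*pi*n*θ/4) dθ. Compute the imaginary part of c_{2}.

Since f is real-valued, Im(c_{2}) = -1/8 ∫_{-4}^{4} f(θ) sin(pi*θ/2) dθ = -b_{2}/2.
f is odd and sin(pi*θ/2) is odd, so the integrand is even: ∫_{-4}^{4} f(θ) sin(pi*θ/2) dθ = 2∫_0^{4} f(θ) sin(pi*θ/2) dθ.
Integrating by parts three times (tabular method), an antiderivative of (θ**3 + θ) sin(pi*θ/2) is -2*θ**3*cos(pi*θ/2)/pi + 12*θ**2*sin(pi*θ/2)/pi**2 - 2*θ*cos(pi*θ/2)/pi + 48*θ*cos(pi*θ/2)/pi**3 - 96*sin(pi*θ/2)/pi**4 + 4*sin(pi*θ/2)/pi**2; evaluating from 0 to 4: ∫_{0}^{4} (θ**3 + θ) sin(pi*θ/2) dθ = (-136/pi + 192/pi**3) - (0) = -136/pi + 192/pi**3.
So ∫_{-4}^{4} f(θ) sin(pi*θ/2) dθ = -272/pi + 384/pi**3.
Hence Im(c_{2}) = (-1/8)·(-272/pi + 384/pi**3) = -48/pi**3 + 34/pi.

-48/pi**3 + 34/pi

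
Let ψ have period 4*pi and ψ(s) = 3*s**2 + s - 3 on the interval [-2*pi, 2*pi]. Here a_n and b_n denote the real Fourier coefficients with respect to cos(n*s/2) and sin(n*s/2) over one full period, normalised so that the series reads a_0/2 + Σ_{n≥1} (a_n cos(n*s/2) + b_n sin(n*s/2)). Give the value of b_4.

b_4 = (1/(2*pi)) ∫_{-2*pi}^{2*pi} ψ(s) sin(2*s) ds.
Integrating by parts twice (tabular method), an antiderivative of (3*s**2 + s - 3) sin(2*s) is -3*s**2*cos(2*s)/2 + 3*s*sin(2*s)/2 - s*cos(2*s)/2 + sin(2*s)/4 + 9*cos(2*s)/4; evaluating from -2*pi to 2*pi: ∫_{-2*pi}^{2*pi} (3*s**2 + s - 3) sin(2*s) ds = (-6*pi**2 - pi + 9/4) - (-6*pi**2 + 9/4 + pi) = -2*pi.
Hence b_4 = (1/(2*pi))·(-2*pi) = -1.

-1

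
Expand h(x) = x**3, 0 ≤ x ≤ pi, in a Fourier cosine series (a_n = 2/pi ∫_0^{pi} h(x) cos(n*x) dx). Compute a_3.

2*(4 - 9*pi**2)/(27*pi)

a_3 = 2/pi ∫_0^{pi} (x**3) cos(3*x) dx.
Integrating by parts three times (tabular method), an antiderivative of (x**3) cos(3*x) is x**3*sin(3*x)/3 + x**2*cos(3*x)/3 - 2*x*sin(3*x)/9 - 2*cos(3*x)/27; evaluating from 0 to pi: ∫_{0}^{pi} (x**3) cos(3*x) dx = (2/27 - pi**2/3) - (-2/27) = 4/27 - pi**2/3.
Hence a_3 = (2/pi)·(4/27 - pi**2/3) = 2*(4 - 9*pi**2)/(27*pi).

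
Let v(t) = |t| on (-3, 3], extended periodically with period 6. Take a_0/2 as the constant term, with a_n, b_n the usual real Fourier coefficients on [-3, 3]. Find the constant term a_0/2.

3/2

a_0 = 1/3 ∫_{-3}^{3} v(t) dt = 1/3 · (9) = 3.
So the constant term a_0/2 = 3/2.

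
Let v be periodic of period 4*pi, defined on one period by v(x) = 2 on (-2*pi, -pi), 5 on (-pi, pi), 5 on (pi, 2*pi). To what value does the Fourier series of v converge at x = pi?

v is continuous at x = pi with value 5, so the series converges to 5 there.

5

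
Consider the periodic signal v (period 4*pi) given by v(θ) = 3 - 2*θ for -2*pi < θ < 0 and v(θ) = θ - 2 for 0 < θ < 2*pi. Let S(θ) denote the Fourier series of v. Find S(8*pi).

1/2

θ = 8*pi differs from θ = 0 by 2 full period(s), and the series is 4*pi-periodic.
At θ = 0 the one-sided limits are v(0^-) = 3 and v(0^+) = -2.
By Dirichlet's theorem the series converges to their average, [(3) + (-2)]/2 = 1/2.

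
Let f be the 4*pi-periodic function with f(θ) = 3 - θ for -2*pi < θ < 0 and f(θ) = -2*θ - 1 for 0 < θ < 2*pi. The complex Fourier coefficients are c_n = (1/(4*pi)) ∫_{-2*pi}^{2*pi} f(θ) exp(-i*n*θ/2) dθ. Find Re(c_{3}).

Since f is real-valued, Re(c_{3}) = (1/(4*pi)) ∫_{-2*pi}^{2*pi} f(θ) cos(3*θ/2) dθ = a_{3}/2.
Split the integral at the breakpoints.
Integrating by parts (boundary term plus one more integral), an antiderivative of (3 - θ) cos(3*θ/2) is -2*θ*sin(3*θ/2)/3 + 2*sin(3*θ/2) - 4*cos(3*θ/2)/9; evaluating from -2*pi to 0: ∫_{-2*pi}^{0} (3 - θ) cos(3*θ/2) dθ = (-4/9) - (4/9) = -8/9.
Integrating by parts (boundary term plus one more integral), an antiderivative of (-2*θ - 1) cos(3*θ/2) is -4*θ*sin(3*θ/2)/3 - 2*sin(3*θ/2)/3 - 8*cos(3*θ/2)/9; evaluating from 0 to 2*pi: ∫_{0}^{2*pi} (-2*θ - 1) cos(3*θ/2) dθ = (8/9) - (-8/9) = 16/9.
So ∫_{-2*pi}^{2*pi} f(θ) cos(3*θ/2) dθ = 8/9.
Hence Re(c_{3}) = (1/(4*pi))·(8/9) = 2/(9*pi).

2/(9*pi)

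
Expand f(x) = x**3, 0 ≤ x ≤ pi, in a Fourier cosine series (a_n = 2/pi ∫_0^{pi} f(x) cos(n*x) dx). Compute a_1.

-6*pi + 24/pi

a_1 = 2/pi ∫_0^{pi} (x**3) cos(x) dx.
Integrating by parts three times (tabular method), an antiderivative of (x**3) cos(x) is x**3*sin(x) + 3*x**2*cos(x) - 6*x*sin(x) - 6*cos(x); evaluating from 0 to pi: ∫_{0}^{pi} (x**3) cos(x) dx = (6 - 3*pi**2) - (-6) = 12 - 3*pi**2.
Hence a_1 = (2/pi)·(12 - 3*pi**2) = -6*pi + 24/pi.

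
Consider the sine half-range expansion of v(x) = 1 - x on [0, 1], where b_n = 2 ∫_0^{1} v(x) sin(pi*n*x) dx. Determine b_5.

b_5 = 2 ∫_0^{1} (1 - x) sin(5*pi*x) dx.
Integrating by parts (boundary term plus one more integral), an antiderivative of (1 - x) sin(5*pi*x) is x*cos(5*pi*x)/(5*pi) - sin(5*pi*x)/(25*pi**2) - cos(5*pi*x)/(5*pi); evaluating from 0 to 1: ∫_{0}^{1} (1 - x) sin(5*pi*x) dx = (0) - (-1/(5*pi)) = 1/(5*pi).
Hence b_5 = 2·(1/(5*pi)) = 2/(5*pi).

2/(5*pi)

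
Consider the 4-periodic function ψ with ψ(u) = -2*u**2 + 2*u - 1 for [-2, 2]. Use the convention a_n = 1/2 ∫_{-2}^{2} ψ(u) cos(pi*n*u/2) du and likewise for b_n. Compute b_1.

b_1 = 1/2 ∫_{-2}^{2} ψ(u) sin(pi*u/2) du.
Integrating by parts twice (tabular method), an antiderivative of (-2*u**2 + 2*u - 1) sin(pi*u/2) is 4*u**2*cos(pi*u/2)/pi - 16*u*sin(pi*u/2)/pi**2 - 4*u*cos(pi*u/2)/pi + 8*sin(pi*u/2)/pi**2 - 32*cos(pi*u/2)/pi**3 + 2*cos(pi*u/2)/pi; evaluating from -2 to 2: ∫_{-2}^{2} (-2*u**2 + 2*u - 1) sin(pi*u/2) du = (-10/pi + 32/pi**3) - (-26/pi + 32/pi**3) = 16/pi.
Hence b_1 = (1/2)·(16/pi) = 8/pi.

8/pi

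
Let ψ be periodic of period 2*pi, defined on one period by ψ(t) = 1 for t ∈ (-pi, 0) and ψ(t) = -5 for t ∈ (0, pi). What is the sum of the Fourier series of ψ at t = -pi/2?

1

ψ is continuous at t = -pi/2 with value 1, so the series converges to 1 there.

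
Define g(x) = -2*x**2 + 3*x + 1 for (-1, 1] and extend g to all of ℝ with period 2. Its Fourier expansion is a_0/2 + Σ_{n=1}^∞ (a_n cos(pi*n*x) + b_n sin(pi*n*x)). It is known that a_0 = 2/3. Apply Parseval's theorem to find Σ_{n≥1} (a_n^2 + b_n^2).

302/45

Parseval: a_0^2/2 + Σ_{n≥1} (a_n^2+b_n^2) = ∫_{-1}^{1} g(x)^2 dx = 104/15.
Subtract a_0^2/2 = 2/9: Σ (a_n^2+b_n^2) = 302/45.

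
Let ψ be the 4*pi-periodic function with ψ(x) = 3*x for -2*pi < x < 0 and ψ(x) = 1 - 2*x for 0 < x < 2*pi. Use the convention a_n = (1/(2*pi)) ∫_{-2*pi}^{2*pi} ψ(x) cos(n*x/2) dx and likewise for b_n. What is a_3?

20/(9*pi)

a_3 = (1/(2*pi)) ∫_{-2*pi}^{2*pi} ψ(x) cos(3*x/2) dx.
Split the integral at the breakpoints.
Integrating by parts (boundary term plus one more integral), an antiderivative of (3*x) cos(3*x/2) is 2*x*sin(3*x/2) + 4*cos(3*x/2)/3; evaluating from -2*pi to 0: ∫_{-2*pi}^{0} (3*x) cos(3*x/2) dx = (4/3) - (-4/3) = 8/3.
Integrating by parts (boundary term plus one more integral), an antiderivative of (1 - 2*x) cos(3*x/2) is -4*x*sin(3*x/2)/3 + 2*sin(3*x/2)/3 - 8*cos(3*x/2)/9; evaluating from 0 to 2*pi: ∫_{0}^{2*pi} (1 - 2*x) cos(3*x/2) dx = (8/9) - (-8/9) = 16/9.
Summing the pieces and multiplying by (1/(2*pi)) gives a_3 = 20/(9*pi).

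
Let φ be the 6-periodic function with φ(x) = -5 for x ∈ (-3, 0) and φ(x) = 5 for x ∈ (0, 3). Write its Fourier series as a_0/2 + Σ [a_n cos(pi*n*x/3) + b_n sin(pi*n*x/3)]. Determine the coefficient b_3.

b_3 = 1/3 ∫_{-3}^{3} φ(x) sin(pi*x) dx.
φ is odd and sin(pi*x) is odd, so the integrand is even and b_3 = 2/3 ∫_0^{3} φ(x) sin(pi*x) dx.
Directly, an antiderivative of (5) sin(pi*x) is -5*cos(pi*x)/pi; evaluating from 0 to 3: ∫_{0}^{3} (5) sin(pi*x) dx = (5/pi) - (-5/pi) = 10/pi.
Hence b_3 = (2/3)·(10/pi) = 20/(3*pi).

20/(3*pi)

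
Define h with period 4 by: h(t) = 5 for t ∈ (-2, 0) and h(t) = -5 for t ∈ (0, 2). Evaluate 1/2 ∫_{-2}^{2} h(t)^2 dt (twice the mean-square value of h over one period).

50

1/2 ∫_{-2}^{2} h(t)^2 dt = 1/2 · (100) = 50.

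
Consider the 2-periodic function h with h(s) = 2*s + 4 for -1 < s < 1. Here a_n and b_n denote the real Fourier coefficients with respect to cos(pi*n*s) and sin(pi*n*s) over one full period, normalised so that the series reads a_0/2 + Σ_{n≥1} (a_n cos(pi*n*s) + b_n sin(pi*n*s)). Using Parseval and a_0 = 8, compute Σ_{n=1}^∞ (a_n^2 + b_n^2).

Parseval: a_0^2/2 + Σ_{n≥1} (a_n^2+b_n^2) = ∫_{-1}^{1} h(s)^2 ds = 104/3.
Subtract a_0^2/2 = 32: Σ (a_n^2+b_n^2) = 8/3.

8/3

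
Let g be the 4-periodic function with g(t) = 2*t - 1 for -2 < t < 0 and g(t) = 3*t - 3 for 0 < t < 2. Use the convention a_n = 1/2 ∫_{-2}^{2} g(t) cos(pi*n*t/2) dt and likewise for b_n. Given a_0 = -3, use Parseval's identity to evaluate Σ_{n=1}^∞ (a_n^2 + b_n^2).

53/6

Parseval: a_0^2/2 + Σ_{n≥1} (a_n^2+b_n^2) = 1/2 ∫_{-2}^{2} g(t)^2 dt = 40/3.
Subtract a_0^2/2 = 9/2: Σ (a_n^2+b_n^2) = 53/6.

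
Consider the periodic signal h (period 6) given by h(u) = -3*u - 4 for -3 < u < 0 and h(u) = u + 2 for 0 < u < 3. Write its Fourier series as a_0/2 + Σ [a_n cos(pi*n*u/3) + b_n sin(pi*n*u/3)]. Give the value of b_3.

2/pi

b_3 = 1/3 ∫_{-3}^{3} h(u) sin(pi*u) du.
Split the integral at the breakpoints.
Integrating by parts (boundary term plus one more integral), an antiderivative of (-3*u - 4) sin(pi*u) is 3*u*cos(pi*u)/pi - 3*sin(pi*u)/pi**2 + 4*cos(pi*u)/pi; evaluating from -3 to 0: ∫_{-3}^{0} (-3*u - 4) sin(pi*u) du = (4/pi) - (5/pi) = -1/pi.
Integrating by parts (boundary term plus one more integral), an antiderivative of (u + 2) sin(pi*u) is -u*cos(pi*u)/pi + sin(pi*u)/pi**2 - 2*cos(pi*u)/pi; evaluating from 0 to 3: ∫_{0}^{3} (u + 2) sin(pi*u) du = (5/pi) - (-2/pi) = 7/pi.
Summing the pieces and multiplying by (1/3) gives b_3 = 2/pi.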